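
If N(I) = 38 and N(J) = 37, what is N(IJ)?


N(IJ) = N(I) * N(J)
= 38 * 37
= 1406

1406


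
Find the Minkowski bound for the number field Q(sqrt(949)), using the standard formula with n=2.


d = 949, d mod 4 = 1, so disc(K) = d = 949; |disc(K)| = 949
Real quadratic field, so n = 2, s = r2 = 0, r1 = 2
M = (n!/n^n) * (4/pi)^s * sqrt(|disc(K)|) = (2!/2^2) * (4/pi)^0 * sqrt(949)
= 0.5 * 1.000000 * 30.805844
= 15.4029

15.4029


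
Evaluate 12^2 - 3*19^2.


x^2 - d*y^2
= 12^2 - 3*19^2
= 144 - 1083
= -939

-939


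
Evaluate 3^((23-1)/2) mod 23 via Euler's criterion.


p = 23 is prime and the exponent is (p-1)/2 = 11, so by Euler's criterion 3^11 = (3/23) = +1 or -1 mod 23.
Compute by square-and-multiply:
  11 = 8 + 2 + 1 (binary 1011)
  Repeated squaring mod 23: 3^1 = 3, 3^2 = 9, 3^4 = 12, 3^8 = 6
  3^11 = 3^8 * 3^2 * 3^1 = 6 * 9 * 3 mod 23
    6 * 9 = 54 = 8 mod 23
    8 * 3 = 24 = 1 mod 23
  3^11 = 1 mod 23
Result 1: 3 is a quadratic residue mod 23.
3^11 mod 23 = 1

1


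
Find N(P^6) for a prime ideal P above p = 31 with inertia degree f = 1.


N(P^a) = p^(a*f)
= 31^(6*1)
= 31^6
= 887503681

887503681


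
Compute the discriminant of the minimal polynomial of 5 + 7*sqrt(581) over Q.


The element 5 + 7*sqrt(581) has minimal polynomial:
x^2 - 10*x - 28444
Discriminant = (-10)^2 - 4*(-28444)
= 100 + 113776
= 113876

113876


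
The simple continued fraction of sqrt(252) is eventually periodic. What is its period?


Run the CF algorithm for sqrt(252).
a_0 = floor(sqrt(252)) = 15; set m_0=0, q_0=1.
Recurrence: m' = q*a - m,  q' = (d - m'^2)/q,  a' = floor((a_0 + m')/q').
  step 1: m=15, q=27, a=1
  step 2: m=12, q=4, a=6
  step 3: m=12, q=27, a=1
  step 4: m=15, q=1, a=30
a_4 = 2*a_0 = 30, so the period closes here.
sqrt(252) = [15; 1, 6, 1, 30]
Period length = 4

4


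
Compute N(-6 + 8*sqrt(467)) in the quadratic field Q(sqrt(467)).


N(a + b*sqrt(d)) = a^2 - d*b^2
= (-6)^2 - (467)*(8)^2
= 36 - 29888
= -29852

-29852


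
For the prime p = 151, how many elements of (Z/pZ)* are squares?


For prime p, the number of non-zero quadratic residues is (p-1)/2.
= (151-1)/2
= 75

75


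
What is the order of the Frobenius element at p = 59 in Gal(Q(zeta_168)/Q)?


The Frobenius at p in Gal(Q(zeta_n)/Q) = (Z/nZ)* is the class of p, so its order is ord_168(59), the smallest k >= 1 with 59^k = 1 mod 168.
n = 168 = 2^3 * 3 * 7, phi(168) = 48; the order divides phi(n).
Divisors of 48: 1, 2, 3, 4, 6, 8, 12, 16, 24, 48
Repeated squaring mod 168: 59^1 = 59, 59^2 = 121, 59^4 = 25, 59^8 = 121, 59^16 = 25, 59^32 = 121
Test divisors in increasing order:
  k=1: 59^1 = 59 mod 168
  k=2: 59^2 = 121 mod 168
  k=3: 59^3 = 121 * 59 = 83 mod 168
  k=4: 59^4 = 25 mod 168
  k=6: 59^6 = 25 * 121 = 1 mod 168  <- first divisor giving 1
Order = 6

6


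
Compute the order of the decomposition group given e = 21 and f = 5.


|D_P| = e * f
= 21 * 5
= 105

105


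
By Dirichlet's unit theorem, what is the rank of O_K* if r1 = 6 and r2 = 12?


By Dirichlet's unit theorem:
rank = r1 + r2 - 1
= 6 + 12 - 1
= 17

17


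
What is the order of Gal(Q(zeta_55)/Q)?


|Gal(Q(zeta_55)/Q)| = phi(55)
= 40

40


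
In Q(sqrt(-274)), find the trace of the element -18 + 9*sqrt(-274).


Tr(a + b*sqrt(d)) = (a + b*sqrt(d)) + (a - b*sqrt(d)) = 2a
= 2 * (-18)
= -36

-36


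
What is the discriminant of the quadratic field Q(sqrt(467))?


For K = Q(sqrt(d)) with d squarefree: disc(K) = d if d = 1 mod 4, and disc(K) = 4d if d = 2 or 3 mod 4.
Here d = 467, and d mod 4 = 3.
d = 3 mod 4, not 1 (O_K = Z[sqrt(d)]), so disc(K) = 4d = 4 * (467) = 1868

1868


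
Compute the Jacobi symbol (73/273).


Compute (73/273) via quadratic reciprocity:
  reciprocity: (73/273) -> +(273/73)
  reduce: (54/73)
  pull out 2: (2/73) = +1  (since 73 mod 8 = 1)
  reciprocity: (27/73) -> +(73/27)
  reduce: (19/27)
  reciprocity: (19/27) -> -(27/19)
  reduce: (8/19)
  pull out 2: (2/19) = -1  (since 19 mod 8 = 3)
  pull out 2: (2/19) = -1  (since 19 mod 8 = 3)
  pull out 2: (2/19) = -1  (since 19 mod 8 = 3)
  (1/19) = 1
Product of signs = 1

1


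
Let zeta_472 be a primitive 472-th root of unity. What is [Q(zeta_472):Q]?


The degree equals Euler's totient phi(472).
472 = 2^3 * 59
phi(472) = 232

232


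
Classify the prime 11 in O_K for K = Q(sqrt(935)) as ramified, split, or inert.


K = Q(sqrt(935)). Since d mod 4 = 3, disc(K) = 3740.
Check p | disc: 3740 mod 11 = 0.
p divides disc, so p ramifies: (p) = P^2 with e=2, f=1, g=1.
Therefore p is ramified.

ramified


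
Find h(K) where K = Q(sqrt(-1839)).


K = Q(sqrt(-1839)). d mod 4 = 1, so D = disc(K) = d = -1839
h(K) equals the number of primitive reduced positive-definite forms (a, b, c) = a*x^2 + b*x*y + c*y^2 with b^2 - 4ac = D,
where reduced means |b| <= a <= c, with b >= 0 whenever |b| = a or a = c, and primitive means gcd(a, b, c) = 1.
Reduced forces 3a^2 <= |D| = 1839, so 1 <= a <= 24; b must have the parity of D, and c = (b^2 - D)/(4a) must be an integer >= a.
Enumerate a = 1..24, b in [-a, a]:
  a=1: (1, 1, 460)  [1]
  a=2: (2, -1, 230), (2, 1, 230)  [2]
  a=3: (3, 3, 154)  [1]
  a=4: (4, -1, 115), (4, 1, 115)  [2]
  a=5: (5, -1, 92), (5, 1, 92)  [2]
  a=6: (6, -3, 77), (6, 3, 77)  [2]
  a=7: (7, -3, 66), (7, 3, 66)  [2]
  a=8: (8, -7, 59), (8, 7, 59)  [2]
  a=9: none
  a=10: (10, -9, 48), (10, -1, 46), (10, 1, 46), (10, 9, 48)  [4]
  a=11: (11, -3, 42), (11, 3, 42)  [2]
  a=12: (12, -9, 40), (12, 9, 40)  [2]
  a=13: none
  a=14: (14, -11, 35), (14, -3, 33), (14, 3, 33), (14, 11, 35)  [4]
  a=15: (15, -9, 32), (15, 9, 32)  [2]
  a=16: (16, -9, 30), (16, 9, 30)  [2]
  a=17..18: none
  a=19: (19, -17, 28), (19, 17, 28)  [2]
  a=20: (20, -9, 24), (20, -1, 23), (20, 1, 23), (20, 9, 24)  [4]
  a=21: (21, -3, 22), (21, 3, 22)  [2]
  a=22: (22, -19, 25), (22, 19, 25)  [2]
  a=23..24: none
Total reduced forms: 1 + 2 + 1 + 2 + 2 + 2 + 2 + 2 + 4 + 2 + 2 + 4 + 2 + 2 + 2 + 4 + 2 + 2 = 40
h = 40

40


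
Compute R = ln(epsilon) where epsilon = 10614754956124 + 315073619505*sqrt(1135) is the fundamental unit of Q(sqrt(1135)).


epsilon = 10614754956124 + 315073619505*sqrt(1135)
= 2.1230e+13
R = ln(2.1230e+13)
= 30.6864

30.6864


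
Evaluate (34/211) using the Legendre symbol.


p = 211 is prime, so compute (34/211) with the reciprocity algorithm (Jacobi-symbol steps: pull out 2s via (2/n), flip via reciprocity, reduce):
  pull out 2: (2/211) = -1  (since 211 mod 8 = 3)
  reciprocity: (17/211) -> +(211/17)
  reduce: (7/17)
  reciprocity: (7/17) -> +(17/7)
  reduce: (3/7)
  reciprocity: (3/7) -> -(7/3)
  reduce: (1/3)
  (1/3) = 1
Product of signs = 1
(34/211) = 1

1


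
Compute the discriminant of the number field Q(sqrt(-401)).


For K = Q(sqrt(d)) with d squarefree: disc(K) = d if d = 1 mod 4, and disc(K) = 4d if d = 2 or 3 mod 4.
Here d = -401, and d mod 4 = 3.
d = 3 mod 4, not 1 (O_K = Z[sqrt(d)]), so disc(K) = 4d = 4 * (-401) = -1604

-1604


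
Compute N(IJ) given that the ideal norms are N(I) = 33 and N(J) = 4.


N(IJ) = N(I) * N(J)
= 33 * 4
= 132

132


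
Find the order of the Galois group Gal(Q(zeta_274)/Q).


|Gal(Q(zeta_274)/Q)| = phi(274)
= 136

136


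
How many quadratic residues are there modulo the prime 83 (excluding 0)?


For prime p, the number of non-zero quadratic residues is (p-1)/2.
= (83-1)/2
= 41

41


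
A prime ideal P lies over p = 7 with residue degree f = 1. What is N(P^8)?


N(P^a) = p^(a*f)
= 7^(8*1)
= 7^8
= 5764801

5764801


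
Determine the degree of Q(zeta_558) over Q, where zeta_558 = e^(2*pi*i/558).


The degree equals Euler's totient phi(558).
558 = 2 * 3^2 * 31
phi(558) = 180

180


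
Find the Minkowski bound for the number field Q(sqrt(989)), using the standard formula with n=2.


d = 989, d mod 4 = 1, so disc(K) = d = 989; |disc(K)| = 989
Real quadratic field, so n = 2, s = r2 = 0, r1 = 2
M = (n!/n^n) * (4/pi)^s * sqrt(|disc(K)|) = (2!/2^2) * (4/pi)^0 * sqrt(989)
= 0.5 * 1.000000 * 31.448370
= 15.7242

15.7242


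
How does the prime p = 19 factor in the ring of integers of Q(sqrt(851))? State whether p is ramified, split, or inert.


K = Q(sqrt(851)). Since d mod 4 = 3, disc(K) = 3404.
Check p | disc: 3404 mod 19 = 3.
p does not divide disc. Compute Legendre symbol (d/p):
15^((19-1)/2) mod 19 = -1
(d/p) = -1, so p is inert: (p) stays prime with e=1, f=2, g=1.
Therefore p is inert.

inert


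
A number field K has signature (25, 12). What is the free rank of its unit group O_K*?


By Dirichlet's unit theorem:
rank = r1 + r2 - 1
= 25 + 12 - 1
= 36

36


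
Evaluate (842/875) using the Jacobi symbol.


Compute (842/875) via quadratic reciprocity:
  pull out 2: (2/875) = -1  (since 875 mod 8 = 3)
  reciprocity: (421/875) -> +(875/421)
  reduce: (33/421)
  reciprocity: (33/421) -> +(421/33)
  reduce: (25/33)
  reciprocity: (25/33) -> +(33/25)
  reduce: (8/25)
  pull out 2: (2/25) = +1  (since 25 mod 8 = 1)
  pull out 2: (2/25) = +1  (since 25 mod 8 = 1)
  pull out 2: (2/25) = +1  (since 25 mod 8 = 1)
  (1/25) = 1
Product of signs = -1

-1


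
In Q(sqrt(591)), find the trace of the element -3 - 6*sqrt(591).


Tr(a + b*sqrt(d)) = (a + b*sqrt(d)) + (a - b*sqrt(d)) = 2a
= 2 * (-3)
= -6

-6


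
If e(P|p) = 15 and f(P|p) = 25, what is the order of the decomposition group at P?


|D_P| = e * f
= 15 * 25
= 375

375


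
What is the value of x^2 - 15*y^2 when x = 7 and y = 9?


x^2 - d*y^2
= 7^2 - 15*9^2
= 49 - 1215
= -1166

-1166


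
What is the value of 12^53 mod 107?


p = 107 is prime and the exponent is (p-1)/2 = 53, so by Euler's criterion 12^53 = (12/107) = +1 or -1 mod 107.
Compute by square-and-multiply:
  53 = 32 + 16 + 4 + 1 (binary 110101)
  Repeated squaring mod 107: 12^1 = 12, 12^2 = 37, 12^4 = 85, 12^8 = 56, 12^16 = 33, 12^32 = 19
  12^53 = 12^32 * 12^16 * 12^4 * 12^1 = 19 * 33 * 85 * 12 mod 107
    19 * 33 = 627 = 92 mod 107
    92 * 85 = 7820 = 9 mod 107
    9 * 12 = 108 = 1 mod 107
  12^53 = 1 mod 107
Result 1: 12 is a quadratic residue mod 107.
12^53 mod 107 = 1

1


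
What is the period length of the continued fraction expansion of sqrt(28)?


Run the CF algorithm for sqrt(28).
a_0 = floor(sqrt(28)) = 5; set m_0=0, q_0=1.
Recurrence: m' = q*a - m,  q' = (d - m'^2)/q,  a' = floor((a_0 + m')/q').
  step 1: m=5, q=3, a=3
  step 2: m=4, q=4, a=2
  step 3: m=4, q=3, a=3
  step 4: m=5, q=1, a=10
a_4 = 2*a_0 = 10, so the period closes here.
sqrt(28) = [5; 3, 2, 3, 10]
Period length = 4

4


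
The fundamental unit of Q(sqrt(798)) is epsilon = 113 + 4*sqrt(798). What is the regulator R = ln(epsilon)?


epsilon = 113 + 4*sqrt(798)
= 225.9956
R = ln(225.9956)
= 5.4205

5.4205


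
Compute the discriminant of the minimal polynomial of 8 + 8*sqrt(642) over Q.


The element 8 + 8*sqrt(642) has minimal polynomial:
x^2 - 16*x - 41024
Discriminant = (-16)^2 - 4*(-41024)
= 256 + 164096
= 164352

164352


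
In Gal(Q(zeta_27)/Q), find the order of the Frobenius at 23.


The Frobenius at p in Gal(Q(zeta_n)/Q) = (Z/nZ)* is the class of p, so its order is ord_27(23), the smallest k >= 1 with 23^k = 1 mod 27.
n = 27 = 3^3, phi(27) = 18; the order divides phi(n).
Divisors of 18: 1, 2, 3, 6, 9, 18
Repeated squaring mod 27: 23^1 = 23, 23^2 = 16, 23^4 = 13, 23^8 = 7, 23^16 = 22
Test divisors in increasing order:
  k=1: 23^1 = 23 mod 27
  k=2: 23^2 = 16 mod 27
  k=3: 23^3 = 16 * 23 = 17 mod 27
  k=6: 23^6 = 13 * 16 = 19 mod 27
  k=9: 23^9 = 7 * 23 = 26 mod 27
  k=18: 23^18 = 22 * 16 = 1 mod 27  <- first divisor giving 1
Order = 18

18


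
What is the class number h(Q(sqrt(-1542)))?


K = Q(sqrt(-1542)). d mod 4 = 2, so D = disc(K) = 4d = -6168
h(K) equals the number of primitive reduced positive-definite forms (a, b, c) = a*x^2 + b*x*y + c*y^2 with b^2 - 4ac = D,
where reduced means |b| <= a <= c, with b >= 0 whenever |b| = a or a = c, and primitive means gcd(a, b, c) = 1.
Reduced forces 3a^2 <= |D| = 6168, so 1 <= a <= 45; b must have the parity of D, and c = (b^2 - D)/(4a) must be an integer >= a.
Enumerate a = 1..45, b in [-a, a]:
  a=1: (1, 0, 1542)  [1]
  a=2: (2, 0, 771)  [1]
  a=3: (3, 0, 514)  [1]
  a=4..5: none
  a=6: (6, 0, 257)  [1]
  a=7..10: none
  a=11: (11, -6, 141), (11, 6, 141)  [2]
  a=12..18: none
  a=19: (19, -8, 82), (19, 8, 82)  [2]
  a=20..21: none
  a=22: (22, -16, 73), (22, 16, 73)  [2]
  a=23..28: none
  a=29: (29, -26, 59), (29, 26, 59)  [2]
  a=30: none
  a=31: (31, -30, 57), (31, 30, 57)  [2]
  a=32: none
  a=33: (33, -6, 47), (33, 6, 47)  [2]
  a=34..36: none
  a=37: (37, -14, 43), (37, 14, 43)  [2]
  a=38: (38, -8, 41), (38, 8, 41)  [2]
  a=39..45: none
Total reduced forms: 1 + 1 + 1 + 1 + 2 + 2 + 2 + 2 + 2 + 2 + 2 + 2 = 20
h = 20

20


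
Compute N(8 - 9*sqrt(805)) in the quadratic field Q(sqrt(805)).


N(a + b*sqrt(d)) = a^2 - d*b^2
= (8)^2 - (805)*(-9)^2
= 64 - 65205
= -65141

-65141


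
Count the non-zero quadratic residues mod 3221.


For prime p, the number of non-zero quadratic residues is (p-1)/2.
= (3221-1)/2
= 1610

1610


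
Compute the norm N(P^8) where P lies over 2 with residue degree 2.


N(P^a) = p^(a*f)
= 2^(8*2)
= 2^16
= 65536

65536


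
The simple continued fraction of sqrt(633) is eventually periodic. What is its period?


Run the CF algorithm for sqrt(633).
a_0 = floor(sqrt(633)) = 25; set m_0=0, q_0=1.
Recurrence: m' = q*a - m,  q' = (d - m'^2)/q,  a' = floor((a_0 + m')/q').
  step 1: m=25, q=8, a=6
  step 2: m=23, q=13, a=3
  step 3: m=16, q=29, a=1
  step 4: m=13, q=16, a=2
  step 5: m=19, q=17, a=2
  step 6: m=15, q=24, a=1
  step 7: m=9, q=23, a=1
  step 8: m=14, q=19, a=2
  step 9: m=24, q=3, a=16
  step 10: m=24, q=19, a=2
  step 11: m=14, q=23, a=1
  step 12: m=9, q=24, a=1
  step 13: m=15, q=17, a=2
  step 14: m=19, q=16, a=2
  step 15: m=13, q=29, a=1
  step 16: m=16, q=13, a=3
  step 17: m=23, q=8, a=6
  step 18: m=25, q=1, a=50
a_18 = 2*a_0 = 50, so the period closes here.
sqrt(633) = [25; 6, 3, 1, 2, 2, 1, 1, 2, 16, 2, 1, 1, 2, 2, 1, 3, 6, 50]
Period length = 18

18


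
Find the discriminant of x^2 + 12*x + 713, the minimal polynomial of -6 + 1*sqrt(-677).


The element -6 + 1*sqrt(-677) has minimal polynomial:
x^2 + 12*x + 713
Discriminant = (12)^2 - 4*(713)
= 144 - 2852
= -2708

-2708


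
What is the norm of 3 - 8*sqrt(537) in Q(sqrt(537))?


N(a + b*sqrt(d)) = a^2 - d*b^2
= (3)^2 - (537)*(-8)^2
= 9 - 34368
= -34359

-34359


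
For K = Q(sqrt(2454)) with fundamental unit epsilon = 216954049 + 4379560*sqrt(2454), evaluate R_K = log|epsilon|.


epsilon = 216954049 + 4379560*sqrt(2454)
= 4.3391e+08
R = ln(4.3391e+08)
= 19.8883

19.8883


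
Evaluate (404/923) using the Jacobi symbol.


Compute (404/923) via quadratic reciprocity:
  pull out 2: (2/923) = -1  (since 923 mod 8 = 3)
  pull out 2: (2/923) = -1  (since 923 mod 8 = 3)
  reciprocity: (101/923) -> +(923/101)
  reduce: (14/101)
  pull out 2: (2/101) = -1  (since 101 mod 8 = 5)
  reciprocity: (7/101) -> +(101/7)
  reduce: (3/7)
  reciprocity: (3/7) -> -(7/3)
  reduce: (1/3)
  (1/3) = 1
Product of signs = 1

1


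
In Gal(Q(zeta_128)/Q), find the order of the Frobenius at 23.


The Frobenius at p in Gal(Q(zeta_n)/Q) = (Z/nZ)* is the class of p, so its order is ord_128(23), the smallest k >= 1 with 23^k = 1 mod 128.
n = 128 = 2^7, phi(128) = 64; the order divides phi(n).
Divisors of 64: 1, 2, 4, 8, 16, 32, 64
Repeated squaring mod 128: 23^1 = 23, 23^2 = 17, 23^4 = 33, 23^8 = 65, 23^16 = 1, 23^32 = 1, 23^64 = 1
Test divisors in increasing order:
  k=1: 23^1 = 23 mod 128
  k=2: 23^2 = 17 mod 128
  k=4: 23^4 = 33 mod 128
  k=8: 23^8 = 65 mod 128
  k=16: 23^16 = 1 mod 128  <- first divisor giving 1
Order = 16

16


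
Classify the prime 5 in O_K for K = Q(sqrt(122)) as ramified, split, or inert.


K = Q(sqrt(122)). Since d mod 4 = 2, disc(K) = 488.
Check p | disc: 488 mod 5 = 3.
p does not divide disc. Compute Legendre symbol (d/p):
2^((5-1)/2) mod 5 = -1
(d/p) = -1, so p is inert: (p) stays prime with e=1, f=2, g=1.
Therefore p is inert.

inert


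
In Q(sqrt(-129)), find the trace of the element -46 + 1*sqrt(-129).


Tr(a + b*sqrt(d)) = (a + b*sqrt(d)) + (a - b*sqrt(d)) = 2a
= 2 * (-46)
= -92

-92


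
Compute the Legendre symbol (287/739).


p = 739 is prime, so compute (287/739) with the reciprocity algorithm (Jacobi-symbol steps: pull out 2s via (2/n), flip via reciprocity, reduce):
  reciprocity: (287/739) -> -(739/287)
  reduce: (165/287)
  reciprocity: (165/287) -> +(287/165)
  reduce: (122/165)
  pull out 2: (2/165) = -1  (since 165 mod 8 = 5)
  reciprocity: (61/165) -> +(165/61)
  reduce: (43/61)
  reciprocity: (43/61) -> +(61/43)
  reduce: (18/43)
  pull out 2: (2/43) = -1  (since 43 mod 8 = 3)
  reciprocity: (9/43) -> +(43/9)
  reduce: (7/9)
  reciprocity: (7/9) -> +(9/7)
  reduce: (2/7)
  pull out 2: (2/7) = +1  (since 7 mod 8 = 7)
  (1/7) = 1
Product of signs = -1
(287/739) = -1

-1


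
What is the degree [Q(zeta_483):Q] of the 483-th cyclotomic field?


The degree equals Euler's totient phi(483).
483 = 3 * 7 * 23
phi(483) = 264

264


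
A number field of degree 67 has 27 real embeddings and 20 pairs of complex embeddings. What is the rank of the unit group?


By Dirichlet's unit theorem:
rank = r1 + r2 - 1
= 27 + 20 - 1
= 46

46


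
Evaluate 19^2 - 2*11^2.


x^2 - d*y^2
= 19^2 - 2*11^2
= 361 - 242
= 119

119


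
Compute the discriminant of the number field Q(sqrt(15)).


For K = Q(sqrt(d)) with d squarefree: disc(K) = d if d = 1 mod 4, and disc(K) = 4d if d = 2 or 3 mod 4.
Here d = 15, and d mod 4 = 3.
d = 3 mod 4, not 1 (O_K = Z[sqrt(d)]), so disc(K) = 4d = 4 * (15) = 60

60


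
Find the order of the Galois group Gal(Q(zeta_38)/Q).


|Gal(Q(zeta_38)/Q)| = phi(38)
= 18

18


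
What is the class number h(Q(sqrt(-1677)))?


K = Q(sqrt(-1677)). d mod 4 = 3, so D = disc(K) = 4d = -6708
h(K) equals the number of primitive reduced positive-definite forms (a, b, c) = a*x^2 + b*x*y + c*y^2 with b^2 - 4ac = D,
where reduced means |b| <= a <= c, with b >= 0 whenever |b| = a or a = c, and primitive means gcd(a, b, c) = 1.
Reduced forces 3a^2 <= |D| = 6708, so 1 <= a <= 47; b must have the parity of D, and c = (b^2 - D)/(4a) must be an integer >= a.
Enumerate a = 1..47, b in [-a, a]:
  a=1: (1, 0, 1677)  [1]
  a=2: (2, 2, 839)  [1]
  a=3: (3, 0, 559)  [1]
  a=4..5: none
  a=6: (6, 6, 281)  [1]
  a=7..12: none
  a=13: (13, 0, 129)  [1]
  a=14..22: none
  a=23: (23, -10, 74), (23, 10, 74)  [2]
  a=24..25: none
  a=26: (26, 26, 71)  [1]
  a=27..28: none
  a=29: (29, -22, 62), (29, 22, 62)  [2]
  a=30: none
  a=31: (31, -22, 58), (31, 22, 58)  [2]
  a=32..36: none
  a=37: (37, -10, 46), (37, 10, 46)  [2]
  a=38: none
  a=39: (39, 0, 43)  [1]
  a=40: none
  a=41: (41, 4, 41)  [1]
  a=42..47: none
Total reduced forms: 1 + 1 + 1 + 1 + 1 + 2 + 1 + 2 + 2 + 2 + 1 + 1 = 16
h = 16

16


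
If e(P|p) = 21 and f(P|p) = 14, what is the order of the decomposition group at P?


|D_P| = e * f
= 21 * 14
= 294

294


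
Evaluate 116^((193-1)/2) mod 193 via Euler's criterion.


p = 193 is prime and the exponent is (p-1)/2 = 96, so by Euler's criterion 116^96 = (116/193) = +1 or -1 mod 193.
Compute by square-and-multiply:
  96 = 64 + 32 (binary 1100000)
  Repeated squaring mod 193: 116^1 = 116, 116^2 = 139, 116^4 = 21, 116^8 = 55, 116^16 = 130, 116^32 = 109, 116^64 = 108
  116^96 = 116^64 * 116^32 = 108 * 109 mod 193
    108 * 109 = 11772 = 192 mod 193
  116^96 = 192 mod 193
Result 192 = p - 1 = -1 mod 193: 116 is a quadratic non-residue mod 193. As a residue in [0, p-1] the value is 192.
116^96 mod 193 = 192

192


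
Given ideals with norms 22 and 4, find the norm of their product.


N(IJ) = N(I) * N(J)
= 22 * 4
= 88

88


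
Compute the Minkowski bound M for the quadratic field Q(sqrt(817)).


d = 817, d mod 4 = 1, so disc(K) = d = 817; |disc(K)| = 817
Real quadratic field, so n = 2, s = r2 = 0, r1 = 2
M = (n!/n^n) * (4/pi)^s * sqrt(|disc(K)|) = (2!/2^2) * (4/pi)^0 * sqrt(817)
= 0.5 * 1.000000 * 28.583212
= 14.2916

14.2916


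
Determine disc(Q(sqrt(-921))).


For K = Q(sqrt(d)) with d squarefree: disc(K) = d if d = 1 mod 4, and disc(K) = 4d if d = 2 or 3 mod 4.
Here d = -921, and d mod 4 = 3.
d = 3 mod 4, not 1 (O_K = Z[sqrt(d)]), so disc(K) = 4d = 4 * (-921) = -3684

-3684


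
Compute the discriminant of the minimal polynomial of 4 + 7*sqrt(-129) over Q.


The element 4 + 7*sqrt(-129) has minimal polynomial:
x^2 - 8*x + 6337
Discriminant = (-8)^2 - 4*(6337)
= 64 - 25348
= -25284

-25284


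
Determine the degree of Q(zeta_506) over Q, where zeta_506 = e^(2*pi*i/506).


The degree equals Euler's totient phi(506).
506 = 2 * 11 * 23
phi(506) = 220

220


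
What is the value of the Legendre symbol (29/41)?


p = 41 is prime, so compute (29/41) with the reciprocity algorithm (Jacobi-symbol steps: pull out 2s via (2/n), flip via reciprocity, reduce):
  reciprocity: (29/41) -> +(41/29)
  reduce: (12/29)
  pull out 2: (2/29) = -1  (since 29 mod 8 = 5)
  pull out 2: (2/29) = -1  (since 29 mod 8 = 5)
  reciprocity: (3/29) -> +(29/3)
  reduce: (2/3)
  pull out 2: (2/3) = -1  (since 3 mod 8 = 3)
  (1/3) = 1
Product of signs = -1
(29/41) = -1

-1


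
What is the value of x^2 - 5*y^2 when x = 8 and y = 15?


x^2 - d*y^2
= 8^2 - 5*15^2
= 64 - 1125
= -1061

-1061


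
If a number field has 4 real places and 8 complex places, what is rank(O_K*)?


By Dirichlet's unit theorem:
rank = r1 + r2 - 1
= 4 + 8 - 1
= 11

11


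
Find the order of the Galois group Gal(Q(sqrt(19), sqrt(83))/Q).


The 2 square roots of distinct primes are multiplicatively independent over Q,
so [K:Q] = 2^2 and Gal(K/Q) is isomorphic to (Z/2Z)^2.
|Gal| = 2^2 = 4

4


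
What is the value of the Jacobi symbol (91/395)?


Compute (91/395) via quadratic reciprocity:
  reciprocity: (91/395) -> -(395/91)
  reduce: (31/91)
  reciprocity: (31/91) -> -(91/31)
  reduce: (29/31)
  reciprocity: (29/31) -> +(31/29)
  reduce: (2/29)
  pull out 2: (2/29) = -1  (since 29 mod 8 = 5)
  (1/29) = 1
Product of signs = -1

-1


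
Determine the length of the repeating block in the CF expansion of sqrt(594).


Run the CF algorithm for sqrt(594).
a_0 = floor(sqrt(594)) = 24; set m_0=0, q_0=1.
Recurrence: m' = q*a - m,  q' = (d - m'^2)/q,  a' = floor((a_0 + m')/q').
  step 1: m=24, q=18, a=2
  step 2: m=12, q=25, a=1
  step 3: m=13, q=17, a=2
  step 4: m=21, q=9, a=5
  step 5: m=24, q=2, a=24
  step 6: m=24, q=9, a=5
  step 7: m=21, q=17, a=2
  step 8: m=13, q=25, a=1
  step 9: m=12, q=18, a=2
  step 10: m=24, q=1, a=48
a_10 = 2*a_0 = 48, so the period closes here.
sqrt(594) = [24; 2, 1, 2, 5, 24, 5, 2, 1, 2, 48]
Period length = 10

10


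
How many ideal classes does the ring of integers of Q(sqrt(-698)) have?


K = Q(sqrt(-698)). d mod 4 = 2, so D = disc(K) = 4d = -2792
h(K) equals the number of primitive reduced positive-definite forms (a, b, c) = a*x^2 + b*x*y + c*y^2 with b^2 - 4ac = D,
where reduced means |b| <= a <= c, with b >= 0 whenever |b| = a or a = c, and primitive means gcd(a, b, c) = 1.
Reduced forces 3a^2 <= |D| = 2792, so 1 <= a <= 30; b must have the parity of D, and c = (b^2 - D)/(4a) must be an integer >= a.
Enumerate a = 1..30, b in [-a, a]:
  a=1: (1, 0, 698)  [1]
  a=2: (2, 0, 349)  [1]
  a=3: (3, -2, 233), (3, 2, 233)  [2]
  a=4..5: none
  a=6: (6, -4, 117), (6, 4, 117)  [2]
  a=7: (7, -6, 101), (7, 6, 101)  [2]
  a=8: none
  a=9: (9, -4, 78), (9, 4, 78)  [2]
  a=10..12: none
  a=13: (13, -4, 54), (13, 4, 54)  [2]
  a=14: (14, -8, 51), (14, 8, 51)  [2]
  a=15..16: none
  a=17: (17, -8, 42), (17, 8, 42)  [2]
  a=18: (18, -4, 39), (18, 4, 39)  [2]
  a=19: (19, -18, 41), (19, 18, 41)  [2]
  a=20: none
  a=21: (21, -20, 38), (21, -8, 34), (21, 8, 34), (21, 20, 38)  [4]
  a=22..25: none
  a=26: (26, -4, 27), (26, 4, 27)  [2]
  a=27..30: none
Total reduced forms: 1 + 1 + 2 + 2 + 2 + 2 + 2 + 2 + 2 + 2 + 2 + 4 + 2 = 26
h = 26

26


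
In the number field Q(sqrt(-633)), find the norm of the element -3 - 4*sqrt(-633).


N(a + b*sqrt(d)) = a^2 - d*b^2
= (-3)^2 - (-633)*(-4)^2
= 9 + 10128
= 10137

10137


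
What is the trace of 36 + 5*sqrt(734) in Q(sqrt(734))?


Tr(a + b*sqrt(d)) = (a + b*sqrt(d)) + (a - b*sqrt(d)) = 2a
= 2 * (36)
= 72

72


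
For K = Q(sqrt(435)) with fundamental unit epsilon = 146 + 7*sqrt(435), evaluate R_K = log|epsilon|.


epsilon = 146 + 7*sqrt(435)
= 291.9966
R = ln(291.9966)
= 5.6767

5.6767


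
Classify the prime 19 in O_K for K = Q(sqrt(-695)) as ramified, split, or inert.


K = Q(sqrt(-695)). Since d mod 4 = 1, disc(K) = -695.
Check p | disc: -695 mod 19 = 8.
p does not divide disc. Compute Legendre symbol (d/p):
8^((19-1)/2) mod 19 = -1
(d/p) = -1, so p is inert: (p) stays prime with e=1, f=2, g=1.
Therefore p is inert.

inert


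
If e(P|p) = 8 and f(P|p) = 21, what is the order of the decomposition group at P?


|D_P| = e * f
= 8 * 21
= 168

168


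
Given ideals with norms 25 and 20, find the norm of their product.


N(IJ) = N(I) * N(J)
= 25 * 20
= 500

500


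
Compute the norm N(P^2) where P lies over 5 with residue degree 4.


N(P^a) = p^(a*f)
= 5^(2*4)
= 5^8
= 390625

390625


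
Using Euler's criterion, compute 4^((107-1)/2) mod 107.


p = 107 is prime and the exponent is (p-1)/2 = 53, so by Euler's criterion 4^53 = (4/107) = +1 or -1 mod 107.
Compute by square-and-multiply:
  53 = 32 + 16 + 4 + 1 (binary 110101)
  Repeated squaring mod 107: 4^1 = 4, 4^2 = 16, 4^4 = 42, 4^8 = 52, 4^16 = 29, 4^32 = 92
  4^53 = 4^32 * 4^16 * 4^4 * 4^1 = 92 * 29 * 42 * 4 mod 107
    92 * 29 = 2668 = 100 mod 107
    100 * 42 = 4200 = 27 mod 107
    27 * 4 = 108 = 1 mod 107
  4^53 = 1 mod 107
Result 1: 4 is a quadratic residue mod 107.
4^53 mod 107 = 1

1


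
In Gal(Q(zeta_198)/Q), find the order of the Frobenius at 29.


The Frobenius at p in Gal(Q(zeta_n)/Q) = (Z/nZ)* is the class of p, so its order is ord_198(29), the smallest k >= 1 with 29^k = 1 mod 198.
n = 198 = 2 * 3^2 * 11, phi(198) = 60; the order divides phi(n).
Divisors of 60: 1, 2, 3, 4, 5, 6, 10, 12, 15, 20, 30, 60
Repeated squaring mod 198: 29^1 = 29, 29^2 = 49, 29^4 = 25, 29^8 = 31, 29^16 = 169, 29^32 = 49
Test divisors in increasing order:
  k=1: 29^1 = 29 mod 198
  k=2: 29^2 = 49 mod 198
  k=3: 29^3 = 49 * 29 = 35 mod 198
  k=4: 29^4 = 25 mod 198
  k=5: 29^5 = 25 * 29 = 131 mod 198
  k=6: 29^6 = 25 * 49 = 37 mod 198
  k=10: 29^10 = 31 * 49 = 133 mod 198
  k=12: 29^12 = 31 * 25 = 181 mod 198
  k=15: 29^15 = 31 * 25 * 49 * 29 = 197 mod 198
  k=20: 29^20 = 169 * 25 = 67 mod 198
  k=30: 29^30 = 169 * 31 * 25 * 49 = 1 mod 198  <- first divisor giving 1
Order = 30

30


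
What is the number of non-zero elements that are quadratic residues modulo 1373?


For prime p, the number of non-zero quadratic residues is (p-1)/2.
= (1373-1)/2
= 686

686


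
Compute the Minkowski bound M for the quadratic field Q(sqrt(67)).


d = 67, d mod 4 = 3, so disc(K) = 4d = 268; |disc(K)| = 268
Real quadratic field, so n = 2, s = r2 = 0, r1 = 2
M = (n!/n^n) * (4/pi)^s * sqrt(|disc(K)|) = (2!/2^2) * (4/pi)^0 * sqrt(268)
= 0.5 * 1.000000 * 16.370706
= 8.1854

8.1854


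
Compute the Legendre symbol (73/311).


p = 311 is prime, so compute (73/311) with the reciprocity algorithm (Jacobi-symbol steps: pull out 2s via (2/n), flip via reciprocity, reduce):
  reciprocity: (73/311) -> +(311/73)
  reduce: (19/73)
  reciprocity: (19/73) -> +(73/19)
  reduce: (16/19)
  pull out 2: (2/19) = -1  (since 19 mod 8 = 3)
  pull out 2: (2/19) = -1  (since 19 mod 8 = 3)
  pull out 2: (2/19) = -1  (since 19 mod 8 = 3)
  pull out 2: (2/19) = -1  (since 19 mod 8 = 3)
  (1/19) = 1
Product of signs = 1
(73/311) = 1

1


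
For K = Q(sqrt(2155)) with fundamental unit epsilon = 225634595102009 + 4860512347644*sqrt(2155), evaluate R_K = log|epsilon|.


epsilon = 225634595102009 + 4860512347644*sqrt(2155)
= 4.5127e+14
R = ln(4.5127e+14)
= 33.7431

33.7431


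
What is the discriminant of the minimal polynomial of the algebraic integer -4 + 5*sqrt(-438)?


The element -4 + 5*sqrt(-438) has minimal polynomial:
x^2 + 8*x + 10966
Discriminant = (8)^2 - 4*(10966)
= 64 - 43864
= -43800

-43800


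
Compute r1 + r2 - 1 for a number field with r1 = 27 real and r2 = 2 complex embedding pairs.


By Dirichlet's unit theorem:
rank = r1 + r2 - 1
= 27 + 2 - 1
= 28

28


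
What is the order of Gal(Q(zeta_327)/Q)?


|Gal(Q(zeta_327)/Q)| = phi(327)
= 216

216


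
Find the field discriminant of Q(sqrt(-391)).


For K = Q(sqrt(d)) with d squarefree: disc(K) = d if d = 1 mod 4, and disc(K) = 4d if d = 2 or 3 mod 4.
Here d = -391, and d mod 4 = 1.
d = 1 mod 4 (O_K = Z[(1+sqrt(d))/2]), so disc(K) = d = -391

-391


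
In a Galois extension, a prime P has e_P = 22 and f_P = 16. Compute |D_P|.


|D_P| = e * f
= 22 * 16
= 352

352


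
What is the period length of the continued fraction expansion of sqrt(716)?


Run the CF algorithm for sqrt(716).
a_0 = floor(sqrt(716)) = 26; set m_0=0, q_0=1.
Recurrence: m' = q*a - m,  q' = (d - m'^2)/q,  a' = floor((a_0 + m')/q').
  step 1: m=26, q=40, a=1
  step 2: m=14, q=13, a=3
  step 3: m=25, q=7, a=7
  step 4: m=24, q=20, a=2
  step 5: m=16, q=23, a=1
  step 6: m=7, q=29, a=1
  step 7: m=22, q=8, a=6
  step 8: m=26, q=5, a=10
  step 9: m=24, q=28, a=1
  step 10: m=4, q=25, a=1
  step 11: m=21, q=11, a=4
  step 12: m=23, q=17, a=2
  step 13: m=11, q=35, a=1
  step 14: m=24, q=4, a=12
  step 15: m=24, q=35, a=1
  step 16: m=11, q=17, a=2
  step 17: m=23, q=11, a=4
  step 18: m=21, q=25, a=1
  step 19: m=4, q=28, a=1
  step 20: m=24, q=5, a=10
  step 21: m=26, q=8, a=6
  step 22: m=22, q=29, a=1
  step 23: m=7, q=23, a=1
  step 24: m=16, q=20, a=2
  step 25: m=24, q=7, a=7
  step 26: m=25, q=13, a=3
  step 27: m=14, q=40, a=1
  step 28: m=26, q=1, a=52
a_28 = 2*a_0 = 52, so the period closes here.
sqrt(716) = [26; 1, 3, 7, 2, 1, 1, 6, 10, 1, 1, 4, 2, 1, 12, 1, 2, 4, 1, 1, 10, 6, 1, 1, 2, 7, 3, 1, 52]
Period length = 28

28


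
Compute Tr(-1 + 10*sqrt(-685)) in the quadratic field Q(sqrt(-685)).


Tr(a + b*sqrt(d)) = (a + b*sqrt(d)) + (a - b*sqrt(d)) = 2a
= 2 * (-1)
= -2

-2


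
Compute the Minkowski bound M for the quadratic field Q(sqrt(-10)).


d = -10, d mod 4 = 2, so disc(K) = 4d = -40; |disc(K)| = 40
Imaginary quadratic field, so n = 2, s = r2 = 1, r1 = 0
M = (n!/n^n) * (4/pi)^s * sqrt(|disc(K)|) = (2!/2^2) * (4/pi)^1 * sqrt(40)
= 0.5 * 1.273240 * 6.324555
= 4.0263

4.0263


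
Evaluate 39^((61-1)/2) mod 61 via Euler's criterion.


p = 61 is prime and the exponent is (p-1)/2 = 30, so by Euler's criterion 39^30 = (39/61) = +1 or -1 mod 61.
Compute by square-and-multiply:
  30 = 16 + 8 + 4 + 2 (binary 11110)
  Repeated squaring mod 61: 39^1 = 39, 39^2 = 57, 39^4 = 16, 39^8 = 12, 39^16 = 22
  39^30 = 39^16 * 39^8 * 39^4 * 39^2 = 22 * 12 * 16 * 57 mod 61
    22 * 12 = 264 = 20 mod 61
    20 * 16 = 320 = 15 mod 61
    15 * 57 = 855 = 1 mod 61
  39^30 = 1 mod 61
Result 1: 39 is a quadratic residue mod 61.
39^30 mod 61 = 1

1


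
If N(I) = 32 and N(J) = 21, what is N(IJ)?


N(IJ) = N(I) * N(J)
= 32 * 21
= 672

672


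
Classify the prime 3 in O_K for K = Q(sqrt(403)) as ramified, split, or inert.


K = Q(sqrt(403)). Since d mod 4 = 3, disc(K) = 1612.
Check p | disc: 1612 mod 3 = 1.
p does not divide disc. Compute Legendre symbol (d/p):
1^((3-1)/2) mod 3 = 1
(d/p) = 1, so p splits: (p) = P*P' with e=1, f=1, g=2.
Therefore p is split.

split


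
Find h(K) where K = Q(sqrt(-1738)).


K = Q(sqrt(-1738)). d mod 4 = 2, so D = disc(K) = 4d = -6952
h(K) equals the number of primitive reduced positive-definite forms (a, b, c) = a*x^2 + b*x*y + c*y^2 with b^2 - 4ac = D,
where reduced means |b| <= a <= c, with b >= 0 whenever |b| = a or a = c, and primitive means gcd(a, b, c) = 1.
Reduced forces 3a^2 <= |D| = 6952, so 1 <= a <= 48; b must have the parity of D, and c = (b^2 - D)/(4a) must be an integer >= a.
Enumerate a = 1..48, b in [-a, a]:
  a=1: (1, 0, 1738)  [1]
  a=2: (2, 0, 869)  [1]
  a=3..10: none
  a=11: (11, 0, 158)  [1]
  a=12: none
  a=13: (13, -4, 134), (13, 4, 134)  [2]
  a=14..16: none
  a=17: (17, -16, 106), (17, 16, 106)  [2]
  a=18..21: none
  a=22: (22, 0, 79)  [1]
  a=23..25: none
  a=26: (26, -4, 67), (26, 4, 67)  [2]
  a=27..33: none
  a=34: (34, -16, 53), (34, 16, 53)  [2]
  a=35..36: none
  a=37: (37, -2, 47), (37, 2, 47)  [2]
  a=38..40: none
  a=41: (41, -10, 43), (41, 10, 43)  [2]
  a=42..48: none
Total reduced forms: 1 + 1 + 1 + 2 + 2 + 1 + 2 + 2 + 2 + 2 = 16
h = 16

16


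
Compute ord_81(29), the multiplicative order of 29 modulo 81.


We want ord_81(29), the smallest k >= 1 with 29^k = 1 mod 81.
n = 81 = 3^4, phi(81) = 54; the order divides phi(n).
Divisors of 54: 1, 2, 3, 6, 9, 18, 27, 54
Repeated squaring mod 81: 29^1 = 29, 29^2 = 31, 29^4 = 70, 29^8 = 40, 29^16 = 61, 29^32 = 76
Test divisors in increasing order:
  k=1: 29^1 = 29 mod 81
  k=2: 29^2 = 31 mod 81
  k=3: 29^3 = 31 * 29 = 8 mod 81
  k=6: 29^6 = 70 * 31 = 64 mod 81
  k=9: 29^9 = 40 * 29 = 26 mod 81
  k=18: 29^18 = 61 * 31 = 28 mod 81
  k=27: 29^27 = 61 * 40 * 31 * 29 = 80 mod 81
  k=54: 29^54 = 76 * 61 * 70 * 31 = 1 mod 81  <- first divisor giving 1
Order = 54

54


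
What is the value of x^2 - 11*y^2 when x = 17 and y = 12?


x^2 - d*y^2
= 17^2 - 11*12^2
= 289 - 1584
= -1295

-1295


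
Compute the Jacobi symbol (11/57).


Compute (11/57) via quadratic reciprocity:
  reciprocity: (11/57) -> +(57/11)
  reduce: (2/11)
  pull out 2: (2/11) = -1  (since 11 mod 8 = 3)
  (1/11) = 1
Product of signs = -1

-1


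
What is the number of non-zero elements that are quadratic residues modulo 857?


For prime p, the number of non-zero quadratic residues is (p-1)/2.
= (857-1)/2
= 428

428


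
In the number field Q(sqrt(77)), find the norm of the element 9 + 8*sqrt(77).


N(a + b*sqrt(d)) = a^2 - d*b^2
= (9)^2 - (77)*(8)^2
= 81 - 4928
= -4847

-4847


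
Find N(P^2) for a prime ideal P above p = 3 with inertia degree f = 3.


N(P^a) = p^(a*f)
= 3^(2*3)
= 3^6
= 729

729


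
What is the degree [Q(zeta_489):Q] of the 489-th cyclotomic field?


The degree equals Euler's totient phi(489).
489 = 3 * 163
phi(489) = 324

324


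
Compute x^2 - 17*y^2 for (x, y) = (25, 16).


x^2 - d*y^2
= 25^2 - 17*16^2
= 625 - 4352
= -3727

-3727


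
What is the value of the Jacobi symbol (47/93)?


Compute (47/93) via quadratic reciprocity:
  reciprocity: (47/93) -> +(93/47)
  reduce: (46/47)
  pull out 2: (2/47) = +1  (since 47 mod 8 = 7)
  reciprocity: (23/47) -> -(47/23)
  reduce: (1/23)
  (1/23) = 1
Product of signs = -1

-1


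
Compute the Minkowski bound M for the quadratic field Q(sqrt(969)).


d = 969, d mod 4 = 1, so disc(K) = d = 969; |disc(K)| = 969
Real quadratic field, so n = 2, s = r2 = 0, r1 = 2
M = (n!/n^n) * (4/pi)^s * sqrt(|disc(K)|) = (2!/2^2) * (4/pi)^0 * sqrt(969)
= 0.5 * 1.000000 * 31.128765
= 15.5644

15.5644


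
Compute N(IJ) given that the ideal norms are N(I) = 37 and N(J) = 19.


N(IJ) = N(I) * N(J)
= 37 * 19
= 703

703


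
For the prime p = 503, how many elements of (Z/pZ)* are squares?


For prime p, the number of non-zero quadratic residues is (p-1)/2.
= (503-1)/2
= 251

251


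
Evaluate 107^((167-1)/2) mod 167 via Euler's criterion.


p = 167 is prime and the exponent is (p-1)/2 = 83, so by Euler's criterion 107^83 = (107/167) = +1 or -1 mod 167.
Compute by square-and-multiply:
  83 = 64 + 16 + 2 + 1 (binary 1010011)
  Repeated squaring mod 167: 107^1 = 107, 107^2 = 93, 107^4 = 132, 107^8 = 56, 107^16 = 130, 107^32 = 33, 107^64 = 87
  107^83 = 107^64 * 107^16 * 107^2 * 107^1 = 87 * 130 * 93 * 107 mod 167
    87 * 130 = 11310 = 121 mod 167
    121 * 93 = 11253 = 64 mod 167
    64 * 107 = 6848 = 1 mod 167
  107^83 = 1 mod 167
Result 1: 107 is a quadratic residue mod 167.
107^83 mod 167 = 1

1


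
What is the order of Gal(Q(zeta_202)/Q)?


|Gal(Q(zeta_202)/Q)| = phi(202)
= 100

100


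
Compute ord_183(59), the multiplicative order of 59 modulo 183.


We want ord_183(59), the smallest k >= 1 with 59^k = 1 mod 183.
n = 183 = 3 * 61, phi(183) = 120; the order divides phi(n).
Divisors of 120: 1, 2, 3, 4, 5, 6, 8, 10, 12, 15, 20, 24, 30, 40, 60, 120
Repeated squaring mod 183: 59^1 = 59, 59^2 = 4, 59^4 = 16, 59^8 = 73, 59^16 = 22, 59^32 = 118, 59^64 = 16
Test divisors in increasing order:
  k=1: 59^1 = 59 mod 183
  k=2: 59^2 = 4 mod 183
  k=3: 59^3 = 4 * 59 = 53 mod 183
  k=4: 59^4 = 16 mod 183
  k=5: 59^5 = 16 * 59 = 29 mod 183
  k=6: 59^6 = 16 * 4 = 64 mod 183
  k=8: 59^8 = 73 mod 183
  k=10: 59^10 = 73 * 4 = 109 mod 183
  k=12: 59^12 = 73 * 16 = 70 mod 183
  k=15: 59^15 = 73 * 16 * 4 * 59 = 50 mod 183
  k=20: 59^20 = 22 * 16 = 169 mod 183
  k=24: 59^24 = 22 * 73 = 142 mod 183
  k=30: 59^30 = 22 * 73 * 16 * 4 = 121 mod 183
  k=40: 59^40 = 118 * 73 = 13 mod 183
  k=60: 59^60 = 118 * 22 * 73 * 16 = 1 mod 183  <- first divisor giving 1
Order = 60

60


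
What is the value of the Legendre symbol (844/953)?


p = 953 is prime, so compute (844/953) with the reciprocity algorithm (Jacobi-symbol steps: pull out 2s via (2/n), flip via reciprocity, reduce):
  pull out 2: (2/953) = +1  (since 953 mod 8 = 1)
  pull out 2: (2/953) = +1  (since 953 mod 8 = 1)
  reciprocity: (211/953) -> +(953/211)
  reduce: (109/211)
  reciprocity: (109/211) -> +(211/109)
  reduce: (102/109)
  pull out 2: (2/109) = -1  (since 109 mod 8 = 5)
  reciprocity: (51/109) -> +(109/51)
  reduce: (7/51)
  reciprocity: (7/51) -> -(51/7)
  reduce: (2/7)
  pull out 2: (2/7) = +1  (since 7 mod 8 = 7)
  (1/7) = 1
Product of signs = 1
(844/953) = 1

1


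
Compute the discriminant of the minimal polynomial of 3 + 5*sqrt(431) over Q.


The element 3 + 5*sqrt(431) has minimal polynomial:
x^2 - 6*x - 10766
Discriminant = (-6)^2 - 4*(-10766)
= 36 + 43064
= 43100

43100


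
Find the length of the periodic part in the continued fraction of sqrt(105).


Run the CF algorithm for sqrt(105).
a_0 = floor(sqrt(105)) = 10; set m_0=0, q_0=1.
Recurrence: m' = q*a - m,  q' = (d - m'^2)/q,  a' = floor((a_0 + m')/q').
  step 1: m=10, q=5, a=4
  step 2: m=10, q=1, a=20
a_2 = 2*a_0 = 20, so the period closes here.
sqrt(105) = [10; 4, 20]
Period length = 2

2


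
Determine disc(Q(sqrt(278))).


For K = Q(sqrt(d)) with d squarefree: disc(K) = d if d = 1 mod 4, and disc(K) = 4d if d = 2 or 3 mod 4.
Here d = 278, and d mod 4 = 2.
d = 2 mod 4, not 1 (O_K = Z[sqrt(d)]), so disc(K) = 4d = 4 * (278) = 1112

1112


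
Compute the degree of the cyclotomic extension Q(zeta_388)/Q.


The degree equals Euler's totient phi(388).
388 = 2^2 * 97
phi(388) = 192

192


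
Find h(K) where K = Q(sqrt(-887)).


K = Q(sqrt(-887)). d mod 4 = 1, so D = disc(K) = d = -887
h(K) equals the number of primitive reduced positive-definite forms (a, b, c) = a*x^2 + b*x*y + c*y^2 with b^2 - 4ac = D,
where reduced means |b| <= a <= c, with b >= 0 whenever |b| = a or a = c, and primitive means gcd(a, b, c) = 1.
Reduced forces 3a^2 <= |D| = 887, so 1 <= a <= 17; b must have the parity of D, and c = (b^2 - D)/(4a) must be an integer >= a.
Enumerate a = 1..17, b in [-a, a]:
  a=1: (1, 1, 222)  [1]
  a=2: (2, -1, 111), (2, 1, 111)  [2]
  a=3: (3, -1, 74), (3, 1, 74)  [2]
  a=4: (4, -3, 56), (4, 3, 56)  [2]
  a=5: none
  a=6: (6, -5, 38), (6, -1, 37), (6, 1, 37), (6, 5, 38)  [4]
  a=7: (7, -3, 32), (7, 3, 32)  [2]
  a=8: (8, -3, 28), (8, 3, 28)  [2]
  a=9: (9, -7, 26), (9, 7, 26)  [2]
  a=10: none
  a=11: (11, -9, 22), (11, 9, 22)  [2]
  a=12: (12, -11, 21), (12, -5, 19), (12, 5, 19), (12, 11, 21)  [4]
  a=13: (13, -7, 18), (13, 7, 18)  [2]
  a=14: (14, -11, 18), (14, -3, 16), (14, 3, 16), (14, 11, 18)  [4]
  a=15..17: none
Total reduced forms: 1 + 2 + 2 + 2 + 4 + 2 + 2 + 2 + 2 + 4 + 2 + 4 = 29
h = 29

29


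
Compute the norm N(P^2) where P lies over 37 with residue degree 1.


N(P^a) = p^(a*f)
= 37^(2*1)
= 37^2
= 1369

1369


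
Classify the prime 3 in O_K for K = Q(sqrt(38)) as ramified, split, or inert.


K = Q(sqrt(38)). Since d mod 4 = 2, disc(K) = 152.
Check p | disc: 152 mod 3 = 2.
p does not divide disc. Compute Legendre symbol (d/p):
2^((3-1)/2) mod 3 = -1
(d/p) = -1, so p is inert: (p) stays prime with e=1, f=2, g=1.
Therefore p is inert.

inert
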